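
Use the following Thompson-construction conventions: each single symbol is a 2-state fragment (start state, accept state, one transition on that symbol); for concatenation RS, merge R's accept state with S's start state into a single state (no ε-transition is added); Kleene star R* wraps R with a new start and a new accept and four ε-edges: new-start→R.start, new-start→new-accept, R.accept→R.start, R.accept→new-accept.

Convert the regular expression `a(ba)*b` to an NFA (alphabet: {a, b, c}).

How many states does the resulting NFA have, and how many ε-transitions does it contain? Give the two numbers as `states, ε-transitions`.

Recursing over subexpressions:
Each of the 4 symbol leaves contributes 2 states and 0 ε-transitions.
  ba — 3 states, 0 ε-transitions
  (ba)* — 5 states, 4 ε-transitions
  a(ba)*b — 7 states, 4 ε-transitions

7, 4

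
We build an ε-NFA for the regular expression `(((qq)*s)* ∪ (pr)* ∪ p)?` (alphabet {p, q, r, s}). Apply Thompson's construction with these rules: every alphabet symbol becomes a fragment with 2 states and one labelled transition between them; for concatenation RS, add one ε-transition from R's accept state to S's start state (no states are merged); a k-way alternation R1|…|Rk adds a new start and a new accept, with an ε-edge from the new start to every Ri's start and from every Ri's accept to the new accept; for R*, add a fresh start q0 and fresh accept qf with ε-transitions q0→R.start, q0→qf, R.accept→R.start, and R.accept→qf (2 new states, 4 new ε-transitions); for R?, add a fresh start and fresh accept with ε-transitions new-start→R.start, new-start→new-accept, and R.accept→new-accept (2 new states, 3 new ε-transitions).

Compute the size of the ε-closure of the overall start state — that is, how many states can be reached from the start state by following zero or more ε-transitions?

Compute the ε-closure size of each fragment's start state recursively; a symbol fragment's start has no outgoing ε-edge, so its closure is just itself (size 1).
  qq : same as the first factor's closure: C = 1
  (qq)* : new start has ε-edges to the inner start and to the new accept, so C = 2 + 1 = 3
  (qq)*s : C = 3 + 1 = 4 (closure spills across the concat boundary because the left factor accepts ε)
  ((qq)*s)* : C = 1 (new start) + 4 (body) + 1 (new accept) = 6
  pr : C equals the left operand's closure size = 1 (its accept is not ε-reachable, so the closure stops there)
  (pr)* : new start has ε-edges to the inner start and to the new accept, so C = 2 + 1 = 3
  ((qq)*s)* ∪ (pr)* ∪ p : C = 1 (new start) + (6 + 3 + 1) + 1 (new accept, since some branch ε-reaches its own accept) = 12
  (((qq)*s)* ∪ (pr)* ∪ p)? : new start has ε-edges to the inner start and to the new accept, so C = 2 + 12 = 14

14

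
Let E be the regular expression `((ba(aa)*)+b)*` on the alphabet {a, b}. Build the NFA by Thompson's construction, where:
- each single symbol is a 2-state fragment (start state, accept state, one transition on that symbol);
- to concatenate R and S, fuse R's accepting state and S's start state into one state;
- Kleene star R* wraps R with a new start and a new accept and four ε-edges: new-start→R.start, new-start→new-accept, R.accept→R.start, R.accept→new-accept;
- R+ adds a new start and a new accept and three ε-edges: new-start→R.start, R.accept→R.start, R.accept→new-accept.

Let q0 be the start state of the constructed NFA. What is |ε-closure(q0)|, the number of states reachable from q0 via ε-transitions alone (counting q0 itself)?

4

Let C(F) = |ε-closure(F.start)| within fragment F, and note whether F accepts ε. Symbol fragments have C = 1 and do not accept ε. Then:
  aa — same as the first factor's closure: C = 1
  (aa)* — C = 1 (new start) + 1 (body) + 1 (new accept) = 3
  ba(aa)* — C equals the left operand's closure size = 1 (its accept is not ε-reachable, so the closure stops there)
  (ba(aa)*)+ — C = 1 + 1 = 2 (the body doesn't accept ε, so the new accept is not reached)
  (ba(aa)*)+b — same as the first factor's closure: C = 2
  ((ba(aa)*)+b)* — C = 1 (new start) + 2 (body) + 1 (new accept) = 4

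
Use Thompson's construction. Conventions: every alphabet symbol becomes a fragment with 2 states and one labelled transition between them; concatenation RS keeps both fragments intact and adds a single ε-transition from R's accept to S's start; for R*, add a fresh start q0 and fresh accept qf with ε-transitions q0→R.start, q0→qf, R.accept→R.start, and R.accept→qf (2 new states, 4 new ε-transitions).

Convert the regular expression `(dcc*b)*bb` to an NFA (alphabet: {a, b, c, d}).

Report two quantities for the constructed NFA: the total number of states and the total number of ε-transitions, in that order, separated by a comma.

16, 13

Bottom-up over the parse tree:
Each of the 6 symbol leaves contributes 2 states and 0 ε-transitions.
  c* : 4 states, 4 ε-transitions
  dcc*b : 10 states, 7 ε-transitions
  (dcc*b)* : 12 states, 11 ε-transitions
  (dcc*b)*bb : 16 states, 13 ε-transitions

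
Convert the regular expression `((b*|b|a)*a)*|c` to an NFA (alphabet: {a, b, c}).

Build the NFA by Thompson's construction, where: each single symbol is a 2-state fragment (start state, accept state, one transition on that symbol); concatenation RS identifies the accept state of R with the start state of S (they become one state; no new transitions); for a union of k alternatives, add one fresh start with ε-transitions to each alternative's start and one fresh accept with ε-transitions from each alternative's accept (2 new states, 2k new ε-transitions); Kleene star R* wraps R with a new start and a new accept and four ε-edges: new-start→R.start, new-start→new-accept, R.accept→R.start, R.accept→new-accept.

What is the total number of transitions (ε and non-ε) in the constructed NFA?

Bottom-up over the parse tree:
Each of the 5 symbol leaves contributes 1 transition (1 symbol, 0 ε).
  b* → 5 transitions (1 symbol, 4 ε)
  b*|b|a → 13 transitions (3 symbol, 10 ε)
  (b*|b|a)* → 17 transitions (3 symbol, 14 ε)
  (b*|b|a)*a → 18 transitions (4 symbol, 14 ε)
  ((b*|b|a)*a)* → 22 transitions (4 symbol, 18 ε)
  ((b*|b|a)*a)*|c → 27 transitions (5 symbol, 22 ε)

27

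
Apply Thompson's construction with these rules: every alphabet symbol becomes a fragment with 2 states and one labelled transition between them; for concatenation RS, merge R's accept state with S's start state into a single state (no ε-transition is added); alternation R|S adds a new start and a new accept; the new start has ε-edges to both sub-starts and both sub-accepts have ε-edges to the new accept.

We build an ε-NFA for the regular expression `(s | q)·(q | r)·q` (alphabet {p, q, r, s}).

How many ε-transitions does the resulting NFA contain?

8

By structural recursion:
Each of the 5 symbol leaves contributes 0 ε-transitions.
  s | q = 4 ε-transitions
  q | r = 4 ε-transitions
  (s | q)·(q | r)·q = 8 ε-transitions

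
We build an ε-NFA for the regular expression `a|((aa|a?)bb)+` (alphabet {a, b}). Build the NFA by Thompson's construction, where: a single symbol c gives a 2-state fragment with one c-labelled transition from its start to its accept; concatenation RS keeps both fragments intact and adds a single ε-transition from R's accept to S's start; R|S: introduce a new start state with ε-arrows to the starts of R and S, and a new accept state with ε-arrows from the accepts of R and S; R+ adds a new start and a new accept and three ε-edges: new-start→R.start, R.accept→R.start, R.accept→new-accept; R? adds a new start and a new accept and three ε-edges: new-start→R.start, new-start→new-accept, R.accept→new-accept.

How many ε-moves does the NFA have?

Per subexpression:
Each of the 6 symbol leaves contributes 0 ε-transitions.
  aa — 1 ε-transition
  a? — 3 ε-transitions
  aa|a? — 8 ε-transitions
  (aa|a?)bb — 10 ε-transitions
  ((aa|a?)bb)+ — 13 ε-transitions
  a|((aa|a?)bb)+ — 17 ε-transitions

17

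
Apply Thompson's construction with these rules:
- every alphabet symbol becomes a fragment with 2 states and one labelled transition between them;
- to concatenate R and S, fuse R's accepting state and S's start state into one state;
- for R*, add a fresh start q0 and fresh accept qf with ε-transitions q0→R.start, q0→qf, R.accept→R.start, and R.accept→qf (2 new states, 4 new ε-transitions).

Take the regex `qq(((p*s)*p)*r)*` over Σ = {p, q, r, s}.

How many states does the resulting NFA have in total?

Bottom-up over the parse tree:
Each of the 6 symbol leaves contributes a 2-state fragment.
  p* → 4 states
  p*s → 5 states
  (p*s)* → 7 states
  (p*s)*p → 8 states
  ((p*s)*p)* → 10 states
  ((p*s)*p)*r → 11 states
  (((p*s)*p)*r)* → 13 states
  qq(((p*s)*p)*r)* → 15 states

15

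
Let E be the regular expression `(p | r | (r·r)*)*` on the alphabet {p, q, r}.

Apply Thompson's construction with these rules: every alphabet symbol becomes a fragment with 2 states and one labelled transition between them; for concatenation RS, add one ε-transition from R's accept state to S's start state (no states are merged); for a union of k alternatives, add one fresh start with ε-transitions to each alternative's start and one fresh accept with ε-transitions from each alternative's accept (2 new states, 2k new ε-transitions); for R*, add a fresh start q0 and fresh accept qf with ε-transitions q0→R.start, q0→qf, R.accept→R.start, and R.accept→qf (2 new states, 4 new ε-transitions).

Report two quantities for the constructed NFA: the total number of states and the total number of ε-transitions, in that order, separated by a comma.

14, 15

Building bottom-up:
Each of the 4 symbol leaves contributes 2 states and 0 ε-transitions.
  r·r : 4 states, 1 ε-transition
  (r·r)* : 6 states, 5 ε-transitions
  p | r | (r·r)* : 12 states, 11 ε-transitions
  (p | r | (r·r)*)* : 14 states, 15 ε-transitions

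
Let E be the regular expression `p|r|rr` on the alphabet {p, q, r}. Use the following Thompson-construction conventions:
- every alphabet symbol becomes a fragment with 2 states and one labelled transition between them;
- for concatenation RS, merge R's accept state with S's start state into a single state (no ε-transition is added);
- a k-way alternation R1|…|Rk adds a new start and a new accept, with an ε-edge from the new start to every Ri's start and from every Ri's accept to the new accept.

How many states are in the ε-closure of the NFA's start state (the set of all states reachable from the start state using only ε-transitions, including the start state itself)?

4

Compute the ε-closure size of each fragment's start state recursively; a symbol fragment's start has no outgoing ε-edge, so its closure is just itself (size 1).
  rr : same as the first factor's closure: C = 1
  p|r|rr : C = 1 + 1 + 1 + 1 = 4 (the new accept is not ε-reachable since no branch accepts ε)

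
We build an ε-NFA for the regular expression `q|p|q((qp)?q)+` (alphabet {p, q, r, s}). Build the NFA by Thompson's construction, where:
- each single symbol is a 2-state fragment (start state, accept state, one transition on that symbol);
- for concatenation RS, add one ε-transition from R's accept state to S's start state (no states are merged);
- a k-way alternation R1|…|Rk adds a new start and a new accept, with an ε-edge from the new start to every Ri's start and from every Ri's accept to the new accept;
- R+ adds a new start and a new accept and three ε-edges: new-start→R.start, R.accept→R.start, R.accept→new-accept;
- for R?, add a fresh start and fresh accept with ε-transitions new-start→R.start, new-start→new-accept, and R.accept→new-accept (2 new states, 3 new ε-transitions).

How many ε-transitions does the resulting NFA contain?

Recursing over subexpressions:
Each of the 6 symbol leaves contributes 0 ε-transitions.
  qp — 1 ε-transition
  (qp)? — 4 ε-transitions
  (qp)?q — 5 ε-transitions
  ((qp)?q)+ — 8 ε-transitions
  q((qp)?q)+ — 9 ε-transitions
  q|p|q((qp)?q)+ — 15 ε-transitions

15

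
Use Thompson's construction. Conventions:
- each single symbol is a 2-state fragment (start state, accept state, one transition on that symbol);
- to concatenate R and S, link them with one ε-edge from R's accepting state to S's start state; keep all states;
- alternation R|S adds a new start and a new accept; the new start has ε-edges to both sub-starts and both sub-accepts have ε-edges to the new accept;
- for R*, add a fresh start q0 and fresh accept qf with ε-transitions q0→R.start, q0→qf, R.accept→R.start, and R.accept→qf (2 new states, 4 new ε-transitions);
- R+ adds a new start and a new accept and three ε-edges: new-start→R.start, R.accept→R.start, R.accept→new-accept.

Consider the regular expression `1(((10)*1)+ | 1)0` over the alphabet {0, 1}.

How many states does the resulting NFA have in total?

Per subexpression:
Each of the 6 symbol leaves contributes a 2-state fragment.
  10 : 4 states
  (10)* : 6 states
  (10)*1 : 8 states
  ((10)*1)+ : 10 states
  ((10)*1)+ | 1 : 14 states
  1(((10)*1)+ | 1)0 : 18 states

18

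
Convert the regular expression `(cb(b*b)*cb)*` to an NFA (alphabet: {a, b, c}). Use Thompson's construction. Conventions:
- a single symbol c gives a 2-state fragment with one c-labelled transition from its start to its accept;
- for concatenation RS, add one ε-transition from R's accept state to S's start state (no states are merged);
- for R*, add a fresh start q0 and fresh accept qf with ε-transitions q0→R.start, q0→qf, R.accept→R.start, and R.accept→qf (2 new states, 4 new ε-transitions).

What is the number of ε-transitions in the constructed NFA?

17

Bottom-up over the parse tree:
Each of the 6 symbol leaves contributes 0 ε-transitions.
  b* → 4 ε-transitions
  b*b → 5 ε-transitions
  (b*b)* → 9 ε-transitions
  cb(b*b)*cb → 13 ε-transitions
  (cb(b*b)*cb)* → 17 ε-transitions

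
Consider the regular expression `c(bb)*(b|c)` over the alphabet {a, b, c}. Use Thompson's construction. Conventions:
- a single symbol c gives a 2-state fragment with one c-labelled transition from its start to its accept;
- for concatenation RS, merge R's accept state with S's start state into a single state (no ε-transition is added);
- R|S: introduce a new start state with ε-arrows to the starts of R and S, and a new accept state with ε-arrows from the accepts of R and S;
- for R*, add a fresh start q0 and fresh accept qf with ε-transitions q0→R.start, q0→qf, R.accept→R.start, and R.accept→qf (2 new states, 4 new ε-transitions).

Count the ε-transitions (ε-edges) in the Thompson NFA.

8

Per subexpression:
Each of the 5 symbol leaves contributes 0 ε-transitions.
  bb — 0 ε-transitions
  (bb)* — 4 ε-transitions
  b|c — 4 ε-transitions
  c(bb)*(b|c) — 8 ε-transitions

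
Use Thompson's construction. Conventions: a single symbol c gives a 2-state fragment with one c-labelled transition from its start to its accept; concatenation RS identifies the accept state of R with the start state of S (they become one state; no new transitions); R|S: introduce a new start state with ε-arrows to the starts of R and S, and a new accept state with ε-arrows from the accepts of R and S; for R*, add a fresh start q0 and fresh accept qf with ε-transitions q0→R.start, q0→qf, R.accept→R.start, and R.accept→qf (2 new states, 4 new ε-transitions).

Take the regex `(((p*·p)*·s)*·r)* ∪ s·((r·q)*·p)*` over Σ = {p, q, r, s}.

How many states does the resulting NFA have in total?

By structural recursion:
Each of the 8 symbol leaves contributes a 2-state fragment.
  p* = 4 states
  p*·p = 5 states
  (p*·p)* = 7 states
  (p*·p)*·s = 8 states
  ((p*·p)*·s)* = 10 states
  ((p*·p)*·s)*·r = 11 states
  (((p*·p)*·s)*·r)* = 13 states
  r·q = 3 states
  (r·q)* = 5 states
  (r·q)*·p = 6 states
  ((r·q)*·p)* = 8 states
  s·((r·q)*·p)* = 9 states
  (((p*·p)*·s)*·r)* ∪ s·((r·q)*·p)* = 24 states

24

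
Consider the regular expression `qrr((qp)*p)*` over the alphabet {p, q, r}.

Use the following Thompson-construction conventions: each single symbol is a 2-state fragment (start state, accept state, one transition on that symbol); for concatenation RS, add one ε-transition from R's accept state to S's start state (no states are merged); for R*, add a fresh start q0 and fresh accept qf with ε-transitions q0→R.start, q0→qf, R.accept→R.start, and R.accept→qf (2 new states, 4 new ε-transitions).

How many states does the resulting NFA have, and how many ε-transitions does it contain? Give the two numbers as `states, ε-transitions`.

Recursing over subexpressions:
Each of the 6 symbol leaves contributes 2 states and 0 ε-transitions.
  qp — 4 states, 1 ε-transition
  (qp)* — 6 states, 5 ε-transitions
  (qp)*p — 8 states, 6 ε-transitions
  ((qp)*p)* — 10 states, 10 ε-transitions
  qrr((qp)*p)* — 16 states, 13 ε-transitions

16, 13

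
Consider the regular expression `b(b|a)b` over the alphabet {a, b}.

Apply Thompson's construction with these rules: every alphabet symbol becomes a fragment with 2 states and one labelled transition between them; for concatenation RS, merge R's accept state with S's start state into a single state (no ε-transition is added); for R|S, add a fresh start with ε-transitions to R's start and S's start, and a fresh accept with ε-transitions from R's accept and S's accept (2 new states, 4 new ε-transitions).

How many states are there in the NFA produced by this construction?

8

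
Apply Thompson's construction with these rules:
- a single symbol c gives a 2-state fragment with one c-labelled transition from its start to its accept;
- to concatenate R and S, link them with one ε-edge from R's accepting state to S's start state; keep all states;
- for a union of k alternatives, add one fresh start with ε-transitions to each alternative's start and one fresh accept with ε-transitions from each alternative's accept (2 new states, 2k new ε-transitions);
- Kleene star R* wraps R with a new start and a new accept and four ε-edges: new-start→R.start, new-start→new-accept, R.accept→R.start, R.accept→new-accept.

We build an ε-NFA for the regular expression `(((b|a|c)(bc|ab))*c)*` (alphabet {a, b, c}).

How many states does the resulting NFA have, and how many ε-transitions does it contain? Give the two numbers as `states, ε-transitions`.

Recursing over subexpressions:
Each of the 8 symbol leaves contributes 2 states and 0 ε-transitions.
  b|a|c = 8 states, 6 ε-transitions
  bc = 4 states, 1 ε-transition
  ab = 4 states, 1 ε-transition
  bc|ab = 10 states, 6 ε-transitions
  (b|a|c)(bc|ab) = 18 states, 13 ε-transitions
  ((b|a|c)(bc|ab))* = 20 states, 17 ε-transitions
  ((b|a|c)(bc|ab))*c = 22 states, 18 ε-transitions
  (((b|a|c)(bc|ab))*c)* = 24 states, 22 ε-transitions

24, 22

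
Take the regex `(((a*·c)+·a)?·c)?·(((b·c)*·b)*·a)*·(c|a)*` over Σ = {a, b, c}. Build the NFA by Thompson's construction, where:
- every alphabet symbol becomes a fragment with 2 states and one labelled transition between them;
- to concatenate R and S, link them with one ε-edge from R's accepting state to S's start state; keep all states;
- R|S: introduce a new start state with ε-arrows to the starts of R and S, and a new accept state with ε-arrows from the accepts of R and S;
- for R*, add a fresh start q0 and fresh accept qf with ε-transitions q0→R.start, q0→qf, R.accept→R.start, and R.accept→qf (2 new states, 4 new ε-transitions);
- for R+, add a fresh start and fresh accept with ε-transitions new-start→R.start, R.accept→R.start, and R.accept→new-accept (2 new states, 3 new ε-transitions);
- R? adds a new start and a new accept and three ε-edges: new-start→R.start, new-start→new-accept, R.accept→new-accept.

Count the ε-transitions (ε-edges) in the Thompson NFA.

By structural recursion:
Each of the 10 symbol leaves contributes 0 ε-transitions.
  a* — 4 ε-transitions
  a*·c — 5 ε-transitions
  (a*·c)+ — 8 ε-transitions
  (a*·c)+·a — 9 ε-transitions
  ((a*·c)+·a)? — 12 ε-transitions
  ((a*·c)+·a)?·c — 13 ε-transitions
  (((a*·c)+·a)?·c)? — 16 ε-transitions
  b·c — 1 ε-transition
  (b·c)* — 5 ε-transitions
  (b·c)*·b — 6 ε-transitions
  ((b·c)*·b)* — 10 ε-transitions
  ((b·c)*·b)*·a — 11 ε-transitions
  (((b·c)*·b)*·a)* — 15 ε-transitions
  c|a — 4 ε-transitions
  (c|a)* — 8 ε-transitions
  (((a*·c)+·a)?·c)?·(((b·c)*·b)*·a)*·(c|a)* — 41 ε-transitions

41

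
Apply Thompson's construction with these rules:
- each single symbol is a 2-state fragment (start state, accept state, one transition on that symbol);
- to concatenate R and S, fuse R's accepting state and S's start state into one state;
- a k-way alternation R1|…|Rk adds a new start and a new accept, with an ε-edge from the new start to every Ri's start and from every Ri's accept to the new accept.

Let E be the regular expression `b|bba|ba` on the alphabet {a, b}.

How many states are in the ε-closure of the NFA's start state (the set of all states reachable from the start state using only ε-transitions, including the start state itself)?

Let C(F) = |ε-closure(F.start)| within fragment F, and note whether F accepts ε. Symbol fragments have C = 1 and do not accept ε. Then:
  bba — same as the first factor's closure: C = 1
  ba — C equals the left operand's closure size = 1 (its accept is not ε-reachable, so the closure stops there)
  b|bba|ba — C = 1 + 1 + 1 + 1 = 4 (the new accept is not ε-reachable since no branch accepts ε)

4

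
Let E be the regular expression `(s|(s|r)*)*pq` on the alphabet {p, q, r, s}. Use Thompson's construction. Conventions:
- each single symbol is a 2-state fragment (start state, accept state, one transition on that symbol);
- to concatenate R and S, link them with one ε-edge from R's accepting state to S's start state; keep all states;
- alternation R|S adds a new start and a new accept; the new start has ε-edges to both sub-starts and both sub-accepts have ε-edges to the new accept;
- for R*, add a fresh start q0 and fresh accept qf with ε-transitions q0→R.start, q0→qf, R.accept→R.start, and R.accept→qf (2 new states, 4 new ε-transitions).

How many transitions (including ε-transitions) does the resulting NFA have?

23

Per subexpression:
Each of the 5 symbol leaves contributes 1 transition (1 symbol, 0 ε).
  s|r → 6 transitions (2 symbol, 4 ε)
  (s|r)* → 10 transitions (2 symbol, 8 ε)
  s|(s|r)* → 15 transitions (3 symbol, 12 ε)
  (s|(s|r)*)* → 19 transitions (3 symbol, 16 ε)
  (s|(s|r)*)*pq → 23 transitions (5 symbol, 18 ε)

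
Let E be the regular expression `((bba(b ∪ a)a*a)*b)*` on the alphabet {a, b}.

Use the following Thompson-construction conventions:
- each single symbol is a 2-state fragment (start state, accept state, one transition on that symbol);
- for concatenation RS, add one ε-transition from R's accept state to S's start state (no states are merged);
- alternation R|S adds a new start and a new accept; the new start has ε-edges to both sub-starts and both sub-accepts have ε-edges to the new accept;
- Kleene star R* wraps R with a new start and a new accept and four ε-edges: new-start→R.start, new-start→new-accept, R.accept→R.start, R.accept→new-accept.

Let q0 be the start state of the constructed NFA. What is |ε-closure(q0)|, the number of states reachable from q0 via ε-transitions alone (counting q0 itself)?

6

Work bottom-up. For each fragment F, track |ε-closure(F.start)| and whether F's accept lies in that closure (i.e. whether F accepts ε). A single-symbol fragment has closure size 1 and does not accept ε.
  b ∪ a : new start ε-reaches every alternative's start; none of them accept ε, so the new accept is not reached: |closure| = 1 + 1 + 1 = 3
  a* : the star's fresh start ε-reaches both the body's start and the fresh accept: |closure| = 2 + 1 = 3
  bba(b ∪ a)a*a : |closure| equals the left operand's closure size = 1 (its accept is not ε-reachable, so the closure stops there)
  (bba(b ∪ a)a*a)* : the star's fresh start ε-reaches both the body's start and the fresh accept: |closure| = 2 + 1 = 3
  (bba(b ∪ a)a*a)*b : the left operand accepts ε, so the closure extends into the next operand (via the concat ε-link); |closure| = 3 + 1 = 4
  ((bba(b ∪ a)a*a)*b)* : new start has ε-edges to the inner start and to the new accept, so |closure| = 2 + 4 = 6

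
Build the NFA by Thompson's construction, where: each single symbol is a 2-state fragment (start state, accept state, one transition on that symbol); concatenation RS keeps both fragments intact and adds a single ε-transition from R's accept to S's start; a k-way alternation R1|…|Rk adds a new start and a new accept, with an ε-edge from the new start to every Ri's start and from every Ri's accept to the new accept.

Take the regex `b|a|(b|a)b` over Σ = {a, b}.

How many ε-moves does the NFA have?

By structural recursion:
Each of the 5 symbol leaves contributes 0 ε-transitions.
  b|a — 4 ε-transitions
  (b|a)b — 5 ε-transitions
  b|a|(b|a)b — 11 ε-transitions

11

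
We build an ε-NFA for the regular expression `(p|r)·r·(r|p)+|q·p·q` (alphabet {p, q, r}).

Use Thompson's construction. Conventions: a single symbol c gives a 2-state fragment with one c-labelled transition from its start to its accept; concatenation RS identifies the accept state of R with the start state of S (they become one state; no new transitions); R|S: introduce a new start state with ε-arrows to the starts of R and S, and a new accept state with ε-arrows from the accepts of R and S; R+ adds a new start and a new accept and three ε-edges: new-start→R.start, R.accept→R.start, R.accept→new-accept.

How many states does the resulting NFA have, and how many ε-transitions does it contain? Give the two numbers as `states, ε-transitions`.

Bottom-up over the parse tree:
Each of the 8 symbol leaves contributes 2 states and 0 ε-transitions.
  p|r = 6 states, 4 ε-transitions
  r|p = 6 states, 4 ε-transitions
  (r|p)+ = 8 states, 7 ε-transitions
  (p|r)·r·(r|p)+ = 14 states, 11 ε-transitions
  q·p·q = 4 states, 0 ε-transitions
  (p|r)·r·(r|p)+|q·p·q = 20 states, 15 ε-transitions

20, 15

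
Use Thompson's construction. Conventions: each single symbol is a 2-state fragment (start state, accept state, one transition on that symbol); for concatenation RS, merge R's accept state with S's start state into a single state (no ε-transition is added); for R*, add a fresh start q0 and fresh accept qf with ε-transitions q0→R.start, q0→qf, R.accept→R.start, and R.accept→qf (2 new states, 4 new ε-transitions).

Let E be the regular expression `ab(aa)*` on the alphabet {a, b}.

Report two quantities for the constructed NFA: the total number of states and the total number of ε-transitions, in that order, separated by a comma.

7, 4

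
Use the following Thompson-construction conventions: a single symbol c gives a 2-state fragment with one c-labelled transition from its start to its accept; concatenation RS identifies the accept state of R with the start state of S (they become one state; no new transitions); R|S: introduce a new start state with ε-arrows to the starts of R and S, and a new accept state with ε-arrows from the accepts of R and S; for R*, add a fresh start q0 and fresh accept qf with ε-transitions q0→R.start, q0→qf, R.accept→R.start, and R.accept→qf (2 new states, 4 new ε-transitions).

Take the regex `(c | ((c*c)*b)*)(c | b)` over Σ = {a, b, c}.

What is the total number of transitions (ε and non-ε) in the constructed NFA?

Bottom-up over the parse tree:
Each of the 6 symbol leaves contributes 1 transition (1 symbol, 0 ε).
  c* — 5 transitions (1 symbol, 4 ε)
  c*c — 6 transitions (2 symbol, 4 ε)
  (c*c)* — 10 transitions (2 symbol, 8 ε)
  (c*c)*b — 11 transitions (3 symbol, 8 ε)
  ((c*c)*b)* — 15 transitions (3 symbol, 12 ε)
  c | ((c*c)*b)* — 20 transitions (4 symbol, 16 ε)
  c | b — 6 transitions (2 symbol, 4 ε)
  (c | ((c*c)*b)*)(c | b) — 26 transitions (6 symbol, 20 ε)

26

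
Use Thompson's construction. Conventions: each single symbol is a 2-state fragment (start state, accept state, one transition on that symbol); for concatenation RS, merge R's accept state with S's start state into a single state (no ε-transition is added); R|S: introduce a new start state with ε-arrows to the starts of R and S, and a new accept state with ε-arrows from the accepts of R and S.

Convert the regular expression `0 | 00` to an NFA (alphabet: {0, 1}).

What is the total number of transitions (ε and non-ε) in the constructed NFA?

Building bottom-up:
Each of the 3 symbol leaves contributes 1 transition (1 symbol, 0 ε).
  00 = 2 transitions (2 symbol, 0 ε)
  0 | 00 = 7 transitions (3 symbol, 4 ε)

7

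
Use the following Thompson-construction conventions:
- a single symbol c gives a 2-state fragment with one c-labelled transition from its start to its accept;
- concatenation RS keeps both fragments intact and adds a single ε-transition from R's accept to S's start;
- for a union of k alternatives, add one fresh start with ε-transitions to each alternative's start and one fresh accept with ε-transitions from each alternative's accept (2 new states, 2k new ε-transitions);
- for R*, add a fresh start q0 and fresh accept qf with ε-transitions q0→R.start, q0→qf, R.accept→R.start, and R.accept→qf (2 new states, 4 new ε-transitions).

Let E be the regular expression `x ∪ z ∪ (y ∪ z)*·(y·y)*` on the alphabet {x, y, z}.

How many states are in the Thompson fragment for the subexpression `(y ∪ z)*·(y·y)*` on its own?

14

Fragment for `(y ∪ z)*·(y·y)*`:
Each of the 4 symbol leaves contributes a 2-state fragment.
  y ∪ z → 6 states
  (y ∪ z)* → 8 states
  y·y → 4 states
  (y·y)* → 6 states
  (y ∪ z)*·(y·y)* → 14 states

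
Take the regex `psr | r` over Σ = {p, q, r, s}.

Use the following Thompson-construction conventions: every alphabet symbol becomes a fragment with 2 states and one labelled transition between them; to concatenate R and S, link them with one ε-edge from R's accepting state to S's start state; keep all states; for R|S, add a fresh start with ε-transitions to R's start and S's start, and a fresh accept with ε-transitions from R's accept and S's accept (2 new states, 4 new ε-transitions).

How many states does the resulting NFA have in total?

Per subexpression:
Each of the 4 symbol leaves contributes a 2-state fragment.
  psr — 6 states
  psr | r — 10 states

10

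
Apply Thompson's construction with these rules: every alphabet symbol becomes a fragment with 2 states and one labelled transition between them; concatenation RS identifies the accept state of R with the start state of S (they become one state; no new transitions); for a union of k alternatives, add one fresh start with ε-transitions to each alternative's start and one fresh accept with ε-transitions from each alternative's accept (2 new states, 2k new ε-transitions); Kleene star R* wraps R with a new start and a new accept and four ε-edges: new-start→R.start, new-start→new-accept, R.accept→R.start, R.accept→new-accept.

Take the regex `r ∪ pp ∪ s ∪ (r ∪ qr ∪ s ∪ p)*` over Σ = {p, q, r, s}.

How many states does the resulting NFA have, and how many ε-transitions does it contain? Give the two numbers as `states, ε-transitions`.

22, 20

By structural recursion:
Each of the 9 symbol leaves contributes 2 states and 0 ε-transitions.
  pp — 3 states, 0 ε-transitions
  qr — 3 states, 0 ε-transitions
  r ∪ qr ∪ s ∪ p — 11 states, 8 ε-transitions
  (r ∪ qr ∪ s ∪ p)* — 13 states, 12 ε-transitions
  r ∪ pp ∪ s ∪ (r ∪ qr ∪ s ∪ p)* — 22 states, 20 ε-transitions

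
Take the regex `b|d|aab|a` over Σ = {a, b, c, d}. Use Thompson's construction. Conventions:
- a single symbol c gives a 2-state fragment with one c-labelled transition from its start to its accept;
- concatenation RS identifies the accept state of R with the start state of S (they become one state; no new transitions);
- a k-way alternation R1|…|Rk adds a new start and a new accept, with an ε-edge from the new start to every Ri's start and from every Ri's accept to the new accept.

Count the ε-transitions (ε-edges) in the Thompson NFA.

8

Building bottom-up:
Each of the 6 symbol leaves contributes 0 ε-transitions.
  aab : 0 ε-transitions
  b|d|aab|a : 8 ε-transitions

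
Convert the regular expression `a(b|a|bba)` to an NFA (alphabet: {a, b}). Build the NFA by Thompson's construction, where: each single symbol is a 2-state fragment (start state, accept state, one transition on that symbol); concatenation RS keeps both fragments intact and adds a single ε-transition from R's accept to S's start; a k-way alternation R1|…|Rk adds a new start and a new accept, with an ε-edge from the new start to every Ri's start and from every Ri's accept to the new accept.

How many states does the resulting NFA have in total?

14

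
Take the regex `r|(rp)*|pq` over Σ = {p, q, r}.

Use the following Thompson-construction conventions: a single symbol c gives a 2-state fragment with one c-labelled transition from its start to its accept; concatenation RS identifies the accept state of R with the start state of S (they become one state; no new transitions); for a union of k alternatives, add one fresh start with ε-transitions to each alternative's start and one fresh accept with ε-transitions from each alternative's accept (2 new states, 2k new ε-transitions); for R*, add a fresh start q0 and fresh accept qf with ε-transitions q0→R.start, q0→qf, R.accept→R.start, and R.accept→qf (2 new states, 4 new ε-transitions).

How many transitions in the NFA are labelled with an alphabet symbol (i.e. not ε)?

5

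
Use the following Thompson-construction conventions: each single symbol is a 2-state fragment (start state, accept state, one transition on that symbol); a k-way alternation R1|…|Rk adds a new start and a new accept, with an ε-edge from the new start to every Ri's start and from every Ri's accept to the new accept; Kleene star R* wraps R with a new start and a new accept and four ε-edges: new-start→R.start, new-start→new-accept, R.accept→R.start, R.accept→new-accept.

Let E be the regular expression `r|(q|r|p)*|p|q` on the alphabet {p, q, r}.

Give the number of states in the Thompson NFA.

18

Per subexpression:
Each of the 6 symbol leaves contributes a 2-state fragment.
  q|r|p = 8 states
  (q|r|p)* = 10 states
  r|(q|r|p)*|p|q = 18 states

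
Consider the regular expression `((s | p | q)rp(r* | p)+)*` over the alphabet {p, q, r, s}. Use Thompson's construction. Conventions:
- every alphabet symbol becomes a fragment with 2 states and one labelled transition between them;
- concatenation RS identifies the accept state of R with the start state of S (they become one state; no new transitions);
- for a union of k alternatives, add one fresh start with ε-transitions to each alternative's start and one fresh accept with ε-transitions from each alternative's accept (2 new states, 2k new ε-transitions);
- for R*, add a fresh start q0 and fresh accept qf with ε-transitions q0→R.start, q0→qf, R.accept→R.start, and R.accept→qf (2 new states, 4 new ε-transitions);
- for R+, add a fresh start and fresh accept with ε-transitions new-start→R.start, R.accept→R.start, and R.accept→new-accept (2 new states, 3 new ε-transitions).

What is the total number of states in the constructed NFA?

Recursing over subexpressions:
Each of the 7 symbol leaves contributes a 2-state fragment.
  s | p | q : 8 states
  r* : 4 states
  r* | p : 8 states
  (r* | p)+ : 10 states
  (s | p | q)rp(r* | p)+ : 19 states
  ((s | p | q)rp(r* | p)+)* : 21 states

21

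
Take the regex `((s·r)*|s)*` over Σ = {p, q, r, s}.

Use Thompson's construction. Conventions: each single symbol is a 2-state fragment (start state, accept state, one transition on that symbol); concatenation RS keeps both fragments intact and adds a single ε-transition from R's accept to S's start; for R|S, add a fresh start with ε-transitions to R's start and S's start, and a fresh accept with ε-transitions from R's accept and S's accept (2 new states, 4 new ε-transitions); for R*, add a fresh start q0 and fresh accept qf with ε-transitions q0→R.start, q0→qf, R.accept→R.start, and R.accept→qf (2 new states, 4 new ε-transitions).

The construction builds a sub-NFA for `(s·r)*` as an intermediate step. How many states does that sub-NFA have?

Fragment for `(s·r)*`:
Each of the 2 symbol leaves contributes a 2-state fragment.
  s·r = 4 states
  (s·r)* = 6 states

6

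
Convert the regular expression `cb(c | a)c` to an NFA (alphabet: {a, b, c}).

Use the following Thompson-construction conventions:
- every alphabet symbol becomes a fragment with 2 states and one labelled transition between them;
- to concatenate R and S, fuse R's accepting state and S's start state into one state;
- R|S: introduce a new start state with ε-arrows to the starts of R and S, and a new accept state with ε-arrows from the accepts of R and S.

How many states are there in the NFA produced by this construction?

9

Per subexpression:
Each of the 5 symbol leaves contributes a 2-state fragment.
  c | a — 6 states
  cb(c | a)c — 9 states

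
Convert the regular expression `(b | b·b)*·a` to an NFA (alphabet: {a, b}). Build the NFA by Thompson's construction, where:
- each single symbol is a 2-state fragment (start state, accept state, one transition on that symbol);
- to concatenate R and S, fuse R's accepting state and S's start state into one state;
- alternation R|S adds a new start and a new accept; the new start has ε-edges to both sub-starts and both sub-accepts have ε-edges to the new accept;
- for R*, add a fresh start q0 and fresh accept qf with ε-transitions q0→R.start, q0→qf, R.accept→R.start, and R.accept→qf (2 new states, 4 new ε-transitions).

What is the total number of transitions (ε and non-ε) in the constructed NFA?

12

Recursing over subexpressions:
Each of the 4 symbol leaves contributes 1 transition (1 symbol, 0 ε).
  b·b — 2 transitions (2 symbol, 0 ε)
  b | b·b — 7 transitions (3 symbol, 4 ε)
  (b | b·b)* — 11 transitions (3 symbol, 8 ε)
  (b | b·b)*·a — 12 transitions (4 symbol, 8 ε)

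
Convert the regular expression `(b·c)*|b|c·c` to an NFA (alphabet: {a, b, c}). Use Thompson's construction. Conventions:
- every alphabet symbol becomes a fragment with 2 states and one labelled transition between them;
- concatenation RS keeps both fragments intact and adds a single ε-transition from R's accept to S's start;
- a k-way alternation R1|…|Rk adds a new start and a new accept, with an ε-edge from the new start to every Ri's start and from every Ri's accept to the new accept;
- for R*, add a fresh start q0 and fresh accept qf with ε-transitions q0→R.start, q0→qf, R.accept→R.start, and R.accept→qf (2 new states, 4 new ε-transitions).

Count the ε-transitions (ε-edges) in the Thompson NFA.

12

Building bottom-up:
Each of the 5 symbol leaves contributes 0 ε-transitions.
  b·c → 1 ε-transition
  (b·c)* → 5 ε-transitions
  c·c → 1 ε-transition
  (b·c)*|b|c·c → 12 ε-transitions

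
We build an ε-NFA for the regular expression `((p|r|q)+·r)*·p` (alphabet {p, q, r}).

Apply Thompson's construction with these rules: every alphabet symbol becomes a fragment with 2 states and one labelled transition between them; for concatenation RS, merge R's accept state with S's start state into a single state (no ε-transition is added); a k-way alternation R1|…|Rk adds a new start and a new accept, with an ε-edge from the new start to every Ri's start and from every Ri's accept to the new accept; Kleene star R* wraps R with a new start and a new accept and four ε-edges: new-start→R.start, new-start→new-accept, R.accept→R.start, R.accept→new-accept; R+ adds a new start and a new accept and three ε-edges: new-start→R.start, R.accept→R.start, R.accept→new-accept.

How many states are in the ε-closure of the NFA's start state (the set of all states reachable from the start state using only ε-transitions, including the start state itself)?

Let C(F) = |ε-closure(F.start)| within fragment F, and note whether F accepts ε. Symbol fragments have C = 1 and do not accept ε. Then:
  p|r|q : new start ε-reaches every alternative's start; none of them accept ε, so the new accept is not reached: |closure| = 1 + 1 + 1 + 1 = 4
  (p|r|q)+ : new start ε-reaches only the body's start; the new accept needs a symbol first: |closure| = 1 + 4 = 5
  (p|r|q)+·r : same as the first factor's closure: |closure| = 5
  ((p|r|q)+·r)* : new start has ε-edges to the inner start and to the new accept, so |closure| = 2 + 5 = 7
  ((p|r|q)+·r)*·p : the left operand accepts ε, so the closure extends into the next operand (the shared merged state is already counted); |closure| = 7 + (1−1) = 7

7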